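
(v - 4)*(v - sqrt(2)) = v^2 - 4*v - sqrt(2)*v + 4*sqrt(2)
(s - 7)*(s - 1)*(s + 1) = s^3 - 7*s^2 - s + 7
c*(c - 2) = c^2 - 2*c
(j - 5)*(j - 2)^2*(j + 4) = j^4 - 5*j^3 - 12*j^2 + 76*j - 80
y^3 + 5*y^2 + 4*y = y*(y + 1)*(y + 4)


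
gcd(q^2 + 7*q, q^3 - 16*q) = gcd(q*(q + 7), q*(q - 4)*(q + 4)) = q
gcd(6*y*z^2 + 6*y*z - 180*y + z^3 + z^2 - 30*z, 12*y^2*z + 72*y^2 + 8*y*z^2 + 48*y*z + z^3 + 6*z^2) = 6*y*z + 36*y + z^2 + 6*z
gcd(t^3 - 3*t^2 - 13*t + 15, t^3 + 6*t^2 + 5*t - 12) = t^2 + 2*t - 3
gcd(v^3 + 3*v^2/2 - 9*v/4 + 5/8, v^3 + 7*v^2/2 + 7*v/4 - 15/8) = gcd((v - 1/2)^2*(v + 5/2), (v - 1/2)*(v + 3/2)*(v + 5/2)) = v^2 + 2*v - 5/4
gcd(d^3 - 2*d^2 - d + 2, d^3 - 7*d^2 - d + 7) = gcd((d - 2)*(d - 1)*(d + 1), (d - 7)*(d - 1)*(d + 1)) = d^2 - 1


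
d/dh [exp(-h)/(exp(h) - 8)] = 2*(4 - exp(h))*exp(-h)/(exp(2*h) - 16*exp(h) + 64)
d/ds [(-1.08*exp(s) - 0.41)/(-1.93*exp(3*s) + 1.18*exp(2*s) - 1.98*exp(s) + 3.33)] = (-4.1688*exp(3*s) - 1.0995*exp(2*s) + 0.9676*exp(s) - 4.4082)*exp(s)/(3.7249*exp(6*s) - 4.5548*exp(5*s) + 9.0352*exp(4*s) - 17.5266*exp(3*s) + 11.7792*exp(2*s) - 13.1868*exp(s) + 11.0889)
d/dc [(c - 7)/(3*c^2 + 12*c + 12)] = (16 - c)/(3*(c^3 + 6*c^2 + 12*c + 8))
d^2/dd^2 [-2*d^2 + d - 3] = -4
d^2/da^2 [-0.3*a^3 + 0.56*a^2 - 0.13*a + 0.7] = 1.12 - 1.8*a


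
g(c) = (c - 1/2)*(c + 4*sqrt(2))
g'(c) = 2*c - 1/2 + 4*sqrt(2)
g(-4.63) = -5.27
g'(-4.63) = -4.10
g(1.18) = 4.65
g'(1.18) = 7.52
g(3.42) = 26.50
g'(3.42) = 12.00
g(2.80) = 19.45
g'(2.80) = 10.76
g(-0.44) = -4.90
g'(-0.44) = 4.28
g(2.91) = 20.65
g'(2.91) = 10.98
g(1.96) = 11.12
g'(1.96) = 9.08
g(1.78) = 9.52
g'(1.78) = 8.72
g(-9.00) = 31.76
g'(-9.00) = -12.84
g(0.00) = -2.83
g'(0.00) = 5.16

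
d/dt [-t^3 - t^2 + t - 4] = -3*t^2 - 2*t + 1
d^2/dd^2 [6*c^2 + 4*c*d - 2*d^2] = -4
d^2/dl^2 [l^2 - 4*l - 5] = 2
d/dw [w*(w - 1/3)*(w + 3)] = 3*w^2 + 16*w/3 - 1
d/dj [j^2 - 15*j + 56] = 2*j - 15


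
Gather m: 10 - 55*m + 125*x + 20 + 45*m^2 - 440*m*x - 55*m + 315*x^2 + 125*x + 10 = 45*m^2 + m*(-440*x - 110) + 315*x^2 + 250*x + 40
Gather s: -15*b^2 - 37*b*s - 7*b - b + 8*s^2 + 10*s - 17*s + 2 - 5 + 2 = -15*b^2 - 8*b + 8*s^2 + s*(-37*b - 7) - 1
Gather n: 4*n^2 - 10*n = 4*n^2 - 10*n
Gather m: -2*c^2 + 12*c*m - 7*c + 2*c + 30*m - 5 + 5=-2*c^2 - 5*c + m*(12*c + 30)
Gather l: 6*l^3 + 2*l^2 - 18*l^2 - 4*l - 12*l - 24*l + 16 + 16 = 6*l^3 - 16*l^2 - 40*l + 32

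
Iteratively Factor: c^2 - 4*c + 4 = (c - 2)*(c - 2)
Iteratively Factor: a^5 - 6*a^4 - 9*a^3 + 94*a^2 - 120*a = (a + 4)*(a^4 - 10*a^3 + 31*a^2 - 30*a) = (a - 3)*(a + 4)*(a^3 - 7*a^2 + 10*a) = (a - 3)*(a - 2)*(a + 4)*(a^2 - 5*a) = (a - 5)*(a - 3)*(a - 2)*(a + 4)*(a)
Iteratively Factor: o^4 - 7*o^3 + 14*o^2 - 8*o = (o)*(o^3 - 7*o^2 + 14*o - 8) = o*(o - 1)*(o^2 - 6*o + 8) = o*(o - 4)*(o - 1)*(o - 2)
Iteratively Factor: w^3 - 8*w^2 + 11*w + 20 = (w - 5)*(w^2 - 3*w - 4) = (w - 5)*(w + 1)*(w - 4)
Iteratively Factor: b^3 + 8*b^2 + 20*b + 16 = (b + 4)*(b^2 + 4*b + 4) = (b + 2)*(b + 4)*(b + 2)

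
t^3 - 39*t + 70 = (t - 5)*(t - 2)*(t + 7)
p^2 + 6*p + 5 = (p + 1)*(p + 5)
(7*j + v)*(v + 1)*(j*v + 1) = 7*j^2*v^2 + 7*j^2*v + j*v^3 + j*v^2 + 7*j*v + 7*j + v^2 + v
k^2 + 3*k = k*(k + 3)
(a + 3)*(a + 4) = a^2 + 7*a + 12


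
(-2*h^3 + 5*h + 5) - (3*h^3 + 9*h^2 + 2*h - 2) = -5*h^3 - 9*h^2 + 3*h + 7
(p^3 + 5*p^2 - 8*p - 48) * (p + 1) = p^4 + 6*p^3 - 3*p^2 - 56*p - 48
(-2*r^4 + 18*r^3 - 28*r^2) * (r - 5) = -2*r^5 + 28*r^4 - 118*r^3 + 140*r^2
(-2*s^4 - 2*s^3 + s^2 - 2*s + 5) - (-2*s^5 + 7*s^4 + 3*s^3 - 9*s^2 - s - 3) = 2*s^5 - 9*s^4 - 5*s^3 + 10*s^2 - s + 8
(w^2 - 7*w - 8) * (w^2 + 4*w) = w^4 - 3*w^3 - 36*w^2 - 32*w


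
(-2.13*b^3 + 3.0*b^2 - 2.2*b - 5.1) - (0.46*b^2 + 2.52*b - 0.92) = -2.13*b^3 + 2.54*b^2 - 4.72*b - 4.18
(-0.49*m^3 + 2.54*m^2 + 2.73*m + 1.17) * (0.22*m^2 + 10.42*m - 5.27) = -0.1078*m^5 - 4.547*m^4 + 29.6497*m^3 + 15.3182*m^2 - 2.1957*m - 6.1659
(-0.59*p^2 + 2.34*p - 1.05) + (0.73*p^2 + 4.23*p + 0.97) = 0.14*p^2 + 6.57*p - 0.0800000000000001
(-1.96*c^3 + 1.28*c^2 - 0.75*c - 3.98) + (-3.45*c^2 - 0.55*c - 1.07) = -1.96*c^3 - 2.17*c^2 - 1.3*c - 5.05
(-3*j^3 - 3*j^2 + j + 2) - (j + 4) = -3*j^3 - 3*j^2 - 2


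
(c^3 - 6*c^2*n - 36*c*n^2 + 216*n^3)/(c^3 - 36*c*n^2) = (c - 6*n)/c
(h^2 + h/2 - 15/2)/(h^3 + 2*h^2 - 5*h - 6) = (h - 5/2)/(h^2 - h - 2)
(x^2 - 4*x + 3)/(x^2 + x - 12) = (x - 1)/(x + 4)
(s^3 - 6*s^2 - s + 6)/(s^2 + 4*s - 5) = (s^2 - 5*s - 6)/(s + 5)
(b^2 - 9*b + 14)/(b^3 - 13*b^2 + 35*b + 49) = (b - 2)/(b^2 - 6*b - 7)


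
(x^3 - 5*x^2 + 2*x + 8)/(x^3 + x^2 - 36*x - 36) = (x^2 - 6*x + 8)/(x^2 - 36)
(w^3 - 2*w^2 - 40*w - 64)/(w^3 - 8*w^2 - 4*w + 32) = (w + 4)/(w - 2)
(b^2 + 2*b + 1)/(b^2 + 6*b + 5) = (b + 1)/(b + 5)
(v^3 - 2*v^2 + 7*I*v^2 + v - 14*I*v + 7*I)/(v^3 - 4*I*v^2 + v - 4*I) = (v^3 + v^2*(-2 + 7*I) + v*(1 - 14*I) + 7*I)/(v^3 - 4*I*v^2 + v - 4*I)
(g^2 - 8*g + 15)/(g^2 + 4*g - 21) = (g - 5)/(g + 7)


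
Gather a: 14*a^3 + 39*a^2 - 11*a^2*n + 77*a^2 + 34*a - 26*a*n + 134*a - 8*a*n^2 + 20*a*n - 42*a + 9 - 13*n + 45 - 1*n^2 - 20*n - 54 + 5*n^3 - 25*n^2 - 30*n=14*a^3 + a^2*(116 - 11*n) + a*(-8*n^2 - 6*n + 126) + 5*n^3 - 26*n^2 - 63*n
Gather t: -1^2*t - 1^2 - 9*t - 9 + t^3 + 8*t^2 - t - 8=t^3 + 8*t^2 - 11*t - 18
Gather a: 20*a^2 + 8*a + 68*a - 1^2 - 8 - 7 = 20*a^2 + 76*a - 16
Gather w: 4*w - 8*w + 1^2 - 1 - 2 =-4*w - 2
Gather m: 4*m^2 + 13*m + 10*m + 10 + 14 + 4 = 4*m^2 + 23*m + 28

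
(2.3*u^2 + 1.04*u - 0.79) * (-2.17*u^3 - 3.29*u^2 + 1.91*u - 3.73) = -4.991*u^5 - 9.8238*u^4 + 2.6857*u^3 - 3.9935*u^2 - 5.3881*u + 2.9467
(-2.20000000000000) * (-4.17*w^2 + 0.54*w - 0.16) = 9.174*w^2 - 1.188*w + 0.352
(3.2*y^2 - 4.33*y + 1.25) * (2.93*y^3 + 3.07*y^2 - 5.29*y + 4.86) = 9.376*y^5 - 2.8629*y^4 - 26.5586*y^3 + 42.2952*y^2 - 27.6563*y + 6.075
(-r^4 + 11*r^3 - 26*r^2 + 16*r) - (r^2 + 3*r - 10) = -r^4 + 11*r^3 - 27*r^2 + 13*r + 10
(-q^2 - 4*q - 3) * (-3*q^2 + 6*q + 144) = 3*q^4 + 6*q^3 - 159*q^2 - 594*q - 432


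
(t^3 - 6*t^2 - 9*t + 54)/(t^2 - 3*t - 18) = t - 3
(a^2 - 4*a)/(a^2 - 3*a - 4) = a/(a + 1)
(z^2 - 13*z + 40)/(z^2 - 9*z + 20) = (z - 8)/(z - 4)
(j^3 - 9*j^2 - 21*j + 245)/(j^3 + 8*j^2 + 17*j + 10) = (j^2 - 14*j + 49)/(j^2 + 3*j + 2)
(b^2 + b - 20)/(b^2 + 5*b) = (b - 4)/b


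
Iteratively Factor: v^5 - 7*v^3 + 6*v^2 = (v)*(v^4 - 7*v^2 + 6*v) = v*(v + 3)*(v^3 - 3*v^2 + 2*v) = v^2*(v + 3)*(v^2 - 3*v + 2) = v^2*(v - 2)*(v + 3)*(v - 1)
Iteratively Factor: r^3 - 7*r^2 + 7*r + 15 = (r - 3)*(r^2 - 4*r - 5) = (r - 3)*(r + 1)*(r - 5)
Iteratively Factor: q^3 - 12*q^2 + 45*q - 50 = (q - 5)*(q^2 - 7*q + 10) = (q - 5)^2*(q - 2)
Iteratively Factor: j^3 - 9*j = (j)*(j^2 - 9) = j*(j - 3)*(j + 3)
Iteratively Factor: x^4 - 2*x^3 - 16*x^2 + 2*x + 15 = (x - 5)*(x^3 + 3*x^2 - x - 3) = (x - 5)*(x - 1)*(x^2 + 4*x + 3) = (x - 5)*(x - 1)*(x + 3)*(x + 1)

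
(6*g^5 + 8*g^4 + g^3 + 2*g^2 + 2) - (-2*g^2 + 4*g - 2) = 6*g^5 + 8*g^4 + g^3 + 4*g^2 - 4*g + 4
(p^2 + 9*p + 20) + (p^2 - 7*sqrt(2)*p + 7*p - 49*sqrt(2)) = 2*p^2 - 7*sqrt(2)*p + 16*p - 49*sqrt(2) + 20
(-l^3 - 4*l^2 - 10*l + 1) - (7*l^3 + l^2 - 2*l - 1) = -8*l^3 - 5*l^2 - 8*l + 2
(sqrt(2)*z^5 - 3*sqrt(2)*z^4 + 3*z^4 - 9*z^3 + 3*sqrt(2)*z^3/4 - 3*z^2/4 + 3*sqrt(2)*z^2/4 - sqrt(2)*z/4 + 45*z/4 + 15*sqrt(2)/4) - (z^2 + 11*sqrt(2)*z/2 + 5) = sqrt(2)*z^5 - 3*sqrt(2)*z^4 + 3*z^4 - 9*z^3 + 3*sqrt(2)*z^3/4 - 7*z^2/4 + 3*sqrt(2)*z^2/4 - 23*sqrt(2)*z/4 + 45*z/4 - 5 + 15*sqrt(2)/4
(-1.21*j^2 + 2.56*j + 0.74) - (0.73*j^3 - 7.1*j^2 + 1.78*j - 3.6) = -0.73*j^3 + 5.89*j^2 + 0.78*j + 4.34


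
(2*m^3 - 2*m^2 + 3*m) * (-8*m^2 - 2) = -16*m^5 + 16*m^4 - 28*m^3 + 4*m^2 - 6*m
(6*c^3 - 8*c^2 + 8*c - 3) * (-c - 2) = -6*c^4 - 4*c^3 + 8*c^2 - 13*c + 6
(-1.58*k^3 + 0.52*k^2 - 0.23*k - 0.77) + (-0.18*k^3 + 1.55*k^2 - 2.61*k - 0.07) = -1.76*k^3 + 2.07*k^2 - 2.84*k - 0.84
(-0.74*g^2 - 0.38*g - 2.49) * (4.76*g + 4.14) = -3.5224*g^3 - 4.8724*g^2 - 13.4256*g - 10.3086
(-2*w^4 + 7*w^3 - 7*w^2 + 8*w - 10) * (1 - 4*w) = 8*w^5 - 30*w^4 + 35*w^3 - 39*w^2 + 48*w - 10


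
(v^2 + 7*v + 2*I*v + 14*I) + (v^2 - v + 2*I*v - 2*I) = 2*v^2 + 6*v + 4*I*v + 12*I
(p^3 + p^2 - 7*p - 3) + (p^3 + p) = 2*p^3 + p^2 - 6*p - 3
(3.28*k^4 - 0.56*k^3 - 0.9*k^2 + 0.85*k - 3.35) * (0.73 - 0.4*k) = -1.312*k^5 + 2.6184*k^4 - 0.0488*k^3 - 0.997*k^2 + 1.9605*k - 2.4455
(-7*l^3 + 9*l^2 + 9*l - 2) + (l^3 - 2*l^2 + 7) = -6*l^3 + 7*l^2 + 9*l + 5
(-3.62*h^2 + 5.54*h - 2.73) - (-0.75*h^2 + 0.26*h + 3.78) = -2.87*h^2 + 5.28*h - 6.51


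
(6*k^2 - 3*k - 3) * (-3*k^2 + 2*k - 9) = -18*k^4 + 21*k^3 - 51*k^2 + 21*k + 27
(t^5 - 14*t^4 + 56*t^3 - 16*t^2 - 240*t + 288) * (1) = t^5 - 14*t^4 + 56*t^3 - 16*t^2 - 240*t + 288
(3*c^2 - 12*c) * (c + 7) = 3*c^3 + 9*c^2 - 84*c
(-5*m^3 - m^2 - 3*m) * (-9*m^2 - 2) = 45*m^5 + 9*m^4 + 37*m^3 + 2*m^2 + 6*m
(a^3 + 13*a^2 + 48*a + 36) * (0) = 0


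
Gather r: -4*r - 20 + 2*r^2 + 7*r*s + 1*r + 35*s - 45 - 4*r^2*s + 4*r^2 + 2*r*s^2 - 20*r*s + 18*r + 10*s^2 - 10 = r^2*(6 - 4*s) + r*(2*s^2 - 13*s + 15) + 10*s^2 + 35*s - 75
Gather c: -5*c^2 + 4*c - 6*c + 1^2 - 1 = -5*c^2 - 2*c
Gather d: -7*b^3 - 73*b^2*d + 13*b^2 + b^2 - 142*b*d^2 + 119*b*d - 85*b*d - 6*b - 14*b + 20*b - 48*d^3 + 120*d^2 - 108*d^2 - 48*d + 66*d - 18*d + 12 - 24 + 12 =-7*b^3 + 14*b^2 - 48*d^3 + d^2*(12 - 142*b) + d*(-73*b^2 + 34*b)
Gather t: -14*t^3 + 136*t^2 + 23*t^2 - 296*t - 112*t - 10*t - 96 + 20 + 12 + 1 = -14*t^3 + 159*t^2 - 418*t - 63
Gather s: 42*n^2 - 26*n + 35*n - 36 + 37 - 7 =42*n^2 + 9*n - 6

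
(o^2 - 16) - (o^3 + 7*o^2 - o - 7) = -o^3 - 6*o^2 + o - 9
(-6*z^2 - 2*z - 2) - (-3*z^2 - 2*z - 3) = 1 - 3*z^2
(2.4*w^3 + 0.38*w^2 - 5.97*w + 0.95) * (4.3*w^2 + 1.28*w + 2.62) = 10.32*w^5 + 4.706*w^4 - 18.8966*w^3 - 2.561*w^2 - 14.4254*w + 2.489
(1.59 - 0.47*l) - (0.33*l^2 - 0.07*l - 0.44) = -0.33*l^2 - 0.4*l + 2.03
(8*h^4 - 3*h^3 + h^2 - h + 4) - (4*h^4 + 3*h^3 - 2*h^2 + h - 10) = 4*h^4 - 6*h^3 + 3*h^2 - 2*h + 14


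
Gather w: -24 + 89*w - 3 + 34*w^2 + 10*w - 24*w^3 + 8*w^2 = -24*w^3 + 42*w^2 + 99*w - 27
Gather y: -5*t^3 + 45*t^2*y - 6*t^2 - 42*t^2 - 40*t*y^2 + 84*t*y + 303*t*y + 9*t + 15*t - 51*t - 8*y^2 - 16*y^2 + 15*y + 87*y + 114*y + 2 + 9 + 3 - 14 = -5*t^3 - 48*t^2 - 27*t + y^2*(-40*t - 24) + y*(45*t^2 + 387*t + 216)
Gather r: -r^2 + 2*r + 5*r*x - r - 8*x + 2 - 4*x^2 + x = -r^2 + r*(5*x + 1) - 4*x^2 - 7*x + 2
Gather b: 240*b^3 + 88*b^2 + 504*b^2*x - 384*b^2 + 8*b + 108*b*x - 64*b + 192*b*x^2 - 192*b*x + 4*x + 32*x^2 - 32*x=240*b^3 + b^2*(504*x - 296) + b*(192*x^2 - 84*x - 56) + 32*x^2 - 28*x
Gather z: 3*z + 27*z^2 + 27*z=27*z^2 + 30*z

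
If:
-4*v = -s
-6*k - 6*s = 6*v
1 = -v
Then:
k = 5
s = -4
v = -1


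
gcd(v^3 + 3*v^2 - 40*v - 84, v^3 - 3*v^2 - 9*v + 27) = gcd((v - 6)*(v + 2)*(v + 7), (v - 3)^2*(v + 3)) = 1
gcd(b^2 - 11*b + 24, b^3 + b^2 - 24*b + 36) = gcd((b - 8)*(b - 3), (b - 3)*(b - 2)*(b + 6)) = b - 3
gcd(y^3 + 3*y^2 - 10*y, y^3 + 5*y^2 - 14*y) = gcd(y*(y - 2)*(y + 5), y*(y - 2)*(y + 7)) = y^2 - 2*y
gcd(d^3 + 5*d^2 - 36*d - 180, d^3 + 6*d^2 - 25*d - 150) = d^2 + 11*d + 30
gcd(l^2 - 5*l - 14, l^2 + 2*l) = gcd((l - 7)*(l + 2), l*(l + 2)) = l + 2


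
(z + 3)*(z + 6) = z^2 + 9*z + 18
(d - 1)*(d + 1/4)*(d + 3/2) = d^3 + 3*d^2/4 - 11*d/8 - 3/8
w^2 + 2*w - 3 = (w - 1)*(w + 3)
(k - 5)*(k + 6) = k^2 + k - 30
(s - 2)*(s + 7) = s^2 + 5*s - 14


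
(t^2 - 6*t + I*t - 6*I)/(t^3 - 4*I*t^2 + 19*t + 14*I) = (t - 6)/(t^2 - 5*I*t + 14)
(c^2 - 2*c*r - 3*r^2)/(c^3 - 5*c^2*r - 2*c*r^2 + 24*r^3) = (-c - r)/(-c^2 + 2*c*r + 8*r^2)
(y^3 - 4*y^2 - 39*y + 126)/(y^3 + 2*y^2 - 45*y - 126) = (y - 3)/(y + 3)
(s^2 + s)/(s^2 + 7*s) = (s + 1)/(s + 7)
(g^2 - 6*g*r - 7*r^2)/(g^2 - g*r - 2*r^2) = (-g + 7*r)/(-g + 2*r)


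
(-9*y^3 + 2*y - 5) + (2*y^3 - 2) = -7*y^3 + 2*y - 7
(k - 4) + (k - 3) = 2*k - 7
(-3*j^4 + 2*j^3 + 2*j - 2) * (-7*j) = 21*j^5 - 14*j^4 - 14*j^2 + 14*j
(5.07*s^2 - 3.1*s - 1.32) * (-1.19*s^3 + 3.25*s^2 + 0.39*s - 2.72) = -6.0333*s^5 + 20.1665*s^4 - 6.5269*s^3 - 19.2894*s^2 + 7.9172*s + 3.5904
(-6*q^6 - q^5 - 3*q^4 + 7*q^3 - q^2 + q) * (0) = 0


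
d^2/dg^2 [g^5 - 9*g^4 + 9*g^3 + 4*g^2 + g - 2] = 20*g^3 - 108*g^2 + 54*g + 8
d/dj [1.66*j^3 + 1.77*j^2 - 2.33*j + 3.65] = 4.98*j^2 + 3.54*j - 2.33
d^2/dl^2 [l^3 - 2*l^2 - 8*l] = 6*l - 4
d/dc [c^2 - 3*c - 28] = 2*c - 3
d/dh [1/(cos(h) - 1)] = sin(h)/(cos(h) - 1)^2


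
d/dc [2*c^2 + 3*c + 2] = 4*c + 3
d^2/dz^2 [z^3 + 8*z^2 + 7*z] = 6*z + 16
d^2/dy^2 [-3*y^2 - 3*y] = -6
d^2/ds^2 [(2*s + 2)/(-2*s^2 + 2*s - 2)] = 2*(3*s*(s^2 - s + 1) - (s + 1)*(2*s - 1)^2)/(s^2 - s + 1)^3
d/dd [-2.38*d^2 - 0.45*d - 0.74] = -4.76*d - 0.45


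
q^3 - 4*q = q*(q - 2)*(q + 2)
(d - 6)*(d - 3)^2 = d^3 - 12*d^2 + 45*d - 54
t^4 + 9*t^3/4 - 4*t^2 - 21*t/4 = t*(t - 7/4)*(t + 1)*(t + 3)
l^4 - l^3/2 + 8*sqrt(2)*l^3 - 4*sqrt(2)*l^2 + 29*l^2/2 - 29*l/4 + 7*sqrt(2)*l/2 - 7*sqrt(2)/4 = (l - 1/2)*(l + sqrt(2)/2)^2*(l + 7*sqrt(2))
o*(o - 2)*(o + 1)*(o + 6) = o^4 + 5*o^3 - 8*o^2 - 12*o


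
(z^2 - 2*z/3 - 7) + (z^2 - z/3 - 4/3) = 2*z^2 - z - 25/3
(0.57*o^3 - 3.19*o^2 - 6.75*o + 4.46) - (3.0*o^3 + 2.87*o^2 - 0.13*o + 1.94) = -2.43*o^3 - 6.06*o^2 - 6.62*o + 2.52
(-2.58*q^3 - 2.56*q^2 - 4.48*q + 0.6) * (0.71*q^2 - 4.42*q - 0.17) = -1.8318*q^5 + 9.586*q^4 + 8.573*q^3 + 20.6628*q^2 - 1.8904*q - 0.102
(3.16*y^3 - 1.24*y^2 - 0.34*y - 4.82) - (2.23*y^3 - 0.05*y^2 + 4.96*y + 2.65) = 0.93*y^3 - 1.19*y^2 - 5.3*y - 7.47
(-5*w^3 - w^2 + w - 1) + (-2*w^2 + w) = -5*w^3 - 3*w^2 + 2*w - 1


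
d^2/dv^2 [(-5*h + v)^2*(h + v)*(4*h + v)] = -42*h^2 - 30*h*v + 12*v^2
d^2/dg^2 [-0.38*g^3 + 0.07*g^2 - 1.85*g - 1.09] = 0.14 - 2.28*g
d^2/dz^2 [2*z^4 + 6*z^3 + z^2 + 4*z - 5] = 24*z^2 + 36*z + 2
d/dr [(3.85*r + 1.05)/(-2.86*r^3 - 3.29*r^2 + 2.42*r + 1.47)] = (22.022*r^3 + 21.6755*r^2 + 6.909*r + 3.1185)/(8.1796*r^6 + 18.8188*r^5 - 3.0183*r^4 - 24.332*r^3 - 3.8162*r^2 + 7.1148*r + 2.1609)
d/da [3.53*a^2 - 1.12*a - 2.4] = 7.06*a - 1.12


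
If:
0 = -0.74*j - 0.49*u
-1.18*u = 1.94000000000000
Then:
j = 1.09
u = -1.64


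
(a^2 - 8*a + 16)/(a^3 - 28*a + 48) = (a - 4)/(a^2 + 4*a - 12)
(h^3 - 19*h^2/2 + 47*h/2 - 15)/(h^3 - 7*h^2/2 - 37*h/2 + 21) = (2*h - 5)/(2*h + 7)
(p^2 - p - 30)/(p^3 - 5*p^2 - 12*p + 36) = (p + 5)/(p^2 + p - 6)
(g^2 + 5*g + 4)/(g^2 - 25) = (g^2 + 5*g + 4)/(g^2 - 25)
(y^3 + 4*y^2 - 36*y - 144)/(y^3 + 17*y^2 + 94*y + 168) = (y - 6)/(y + 7)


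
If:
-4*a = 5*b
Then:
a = -5*b/4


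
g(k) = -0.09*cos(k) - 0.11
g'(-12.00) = 0.05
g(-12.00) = -0.19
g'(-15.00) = -0.06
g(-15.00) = -0.04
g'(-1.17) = -0.08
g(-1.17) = -0.15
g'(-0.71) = -0.06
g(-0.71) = -0.18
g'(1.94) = 0.08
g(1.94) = -0.08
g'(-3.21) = 0.01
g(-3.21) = -0.02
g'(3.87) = -0.06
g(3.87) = -0.04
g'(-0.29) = -0.03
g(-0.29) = -0.20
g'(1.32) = 0.09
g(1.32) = -0.13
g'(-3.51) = 0.03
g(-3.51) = -0.03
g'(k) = 0.09*sin(k)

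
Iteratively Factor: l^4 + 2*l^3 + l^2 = (l)*(l^3 + 2*l^2 + l) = l^2*(l^2 + 2*l + 1) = l^2*(l + 1)*(l + 1)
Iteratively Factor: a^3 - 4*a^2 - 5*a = (a + 1)*(a^2 - 5*a) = (a - 5)*(a + 1)*(a)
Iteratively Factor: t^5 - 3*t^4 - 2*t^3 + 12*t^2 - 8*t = (t - 2)*(t^4 - t^3 - 4*t^2 + 4*t) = t*(t - 2)*(t^3 - t^2 - 4*t + 4) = t*(t - 2)*(t - 1)*(t^2 - 4) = t*(t - 2)^2*(t - 1)*(t + 2)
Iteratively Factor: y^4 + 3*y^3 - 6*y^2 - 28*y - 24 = (y + 2)*(y^3 + y^2 - 8*y - 12) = (y + 2)^2*(y^2 - y - 6) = (y - 3)*(y + 2)^2*(y + 2)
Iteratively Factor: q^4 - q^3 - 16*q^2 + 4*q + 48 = (q - 4)*(q^3 + 3*q^2 - 4*q - 12) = (q - 4)*(q + 2)*(q^2 + q - 6) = (q - 4)*(q + 2)*(q + 3)*(q - 2)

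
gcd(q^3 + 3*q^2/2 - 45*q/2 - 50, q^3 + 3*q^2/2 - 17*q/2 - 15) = q + 5/2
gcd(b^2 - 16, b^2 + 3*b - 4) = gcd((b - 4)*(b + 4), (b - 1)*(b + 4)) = b + 4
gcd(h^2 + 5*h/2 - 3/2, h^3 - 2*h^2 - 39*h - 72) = h + 3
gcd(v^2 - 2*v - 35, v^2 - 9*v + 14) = v - 7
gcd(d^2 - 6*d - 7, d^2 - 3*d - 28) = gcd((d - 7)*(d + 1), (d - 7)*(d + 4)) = d - 7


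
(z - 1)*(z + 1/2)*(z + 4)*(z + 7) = z^4 + 21*z^3/2 + 22*z^2 - 39*z/2 - 14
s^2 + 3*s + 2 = (s + 1)*(s + 2)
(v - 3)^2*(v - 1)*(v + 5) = v^4 - 2*v^3 - 20*v^2 + 66*v - 45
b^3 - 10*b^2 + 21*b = b*(b - 7)*(b - 3)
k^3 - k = k*(k - 1)*(k + 1)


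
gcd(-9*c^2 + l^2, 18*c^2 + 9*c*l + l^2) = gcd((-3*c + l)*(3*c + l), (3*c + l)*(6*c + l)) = 3*c + l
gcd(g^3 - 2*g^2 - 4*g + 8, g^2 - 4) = g^2 - 4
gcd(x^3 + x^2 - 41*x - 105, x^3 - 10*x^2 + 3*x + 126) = x^2 - 4*x - 21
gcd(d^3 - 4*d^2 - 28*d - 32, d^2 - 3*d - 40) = d - 8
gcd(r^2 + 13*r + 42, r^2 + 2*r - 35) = r + 7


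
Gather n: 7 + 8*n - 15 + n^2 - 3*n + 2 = n^2 + 5*n - 6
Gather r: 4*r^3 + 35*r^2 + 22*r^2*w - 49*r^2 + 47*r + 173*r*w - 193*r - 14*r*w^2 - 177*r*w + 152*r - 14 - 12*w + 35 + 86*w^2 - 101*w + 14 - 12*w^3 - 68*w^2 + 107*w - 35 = 4*r^3 + r^2*(22*w - 14) + r*(-14*w^2 - 4*w + 6) - 12*w^3 + 18*w^2 - 6*w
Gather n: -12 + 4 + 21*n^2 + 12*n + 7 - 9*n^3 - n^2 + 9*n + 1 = -9*n^3 + 20*n^2 + 21*n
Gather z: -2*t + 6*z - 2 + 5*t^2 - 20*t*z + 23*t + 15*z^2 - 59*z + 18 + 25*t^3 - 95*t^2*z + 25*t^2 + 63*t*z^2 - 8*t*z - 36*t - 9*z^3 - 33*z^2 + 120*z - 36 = 25*t^3 + 30*t^2 - 15*t - 9*z^3 + z^2*(63*t - 18) + z*(-95*t^2 - 28*t + 67) - 20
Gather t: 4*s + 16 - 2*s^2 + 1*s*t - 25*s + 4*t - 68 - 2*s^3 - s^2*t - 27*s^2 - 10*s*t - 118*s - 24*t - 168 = -2*s^3 - 29*s^2 - 139*s + t*(-s^2 - 9*s - 20) - 220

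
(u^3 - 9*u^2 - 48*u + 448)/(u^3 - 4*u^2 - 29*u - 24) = (u^2 - u - 56)/(u^2 + 4*u + 3)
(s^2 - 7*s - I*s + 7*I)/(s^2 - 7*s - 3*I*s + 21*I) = (s - I)/(s - 3*I)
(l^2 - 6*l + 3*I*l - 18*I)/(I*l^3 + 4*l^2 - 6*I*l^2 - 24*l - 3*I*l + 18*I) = (-I*l + 3)/(l^2 - 4*I*l - 3)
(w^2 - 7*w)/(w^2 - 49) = w/(w + 7)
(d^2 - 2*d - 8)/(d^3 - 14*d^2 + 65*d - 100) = (d + 2)/(d^2 - 10*d + 25)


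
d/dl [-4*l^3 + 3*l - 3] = 3 - 12*l^2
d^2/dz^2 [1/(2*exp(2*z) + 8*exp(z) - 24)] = 2*(-(exp(z) + 1)*(exp(2*z) + 4*exp(z) - 12) + 2*(exp(z) + 2)^2*exp(z))*exp(z)/(exp(2*z) + 4*exp(z) - 12)^3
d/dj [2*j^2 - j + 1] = 4*j - 1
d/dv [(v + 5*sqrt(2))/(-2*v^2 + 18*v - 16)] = (-v^2 + 9*v + (v + 5*sqrt(2))*(2*v - 9) - 8)/(2*(v^2 - 9*v + 8)^2)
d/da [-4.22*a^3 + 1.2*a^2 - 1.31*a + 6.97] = -12.66*a^2 + 2.4*a - 1.31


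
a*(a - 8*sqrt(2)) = a^2 - 8*sqrt(2)*a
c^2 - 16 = (c - 4)*(c + 4)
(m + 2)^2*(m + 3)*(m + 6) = m^4 + 13*m^3 + 58*m^2 + 108*m + 72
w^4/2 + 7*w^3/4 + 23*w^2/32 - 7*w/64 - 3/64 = (w/2 + 1/4)*(w - 1/4)*(w + 1/4)*(w + 3)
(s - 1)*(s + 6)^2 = s^3 + 11*s^2 + 24*s - 36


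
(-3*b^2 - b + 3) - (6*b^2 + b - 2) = -9*b^2 - 2*b + 5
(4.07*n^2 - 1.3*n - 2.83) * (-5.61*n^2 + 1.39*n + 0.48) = -22.8327*n^4 + 12.9503*n^3 + 16.0229*n^2 - 4.5577*n - 1.3584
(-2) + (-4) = -6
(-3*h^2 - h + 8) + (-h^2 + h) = 8 - 4*h^2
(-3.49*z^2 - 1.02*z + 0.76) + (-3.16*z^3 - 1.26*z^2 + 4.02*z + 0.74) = -3.16*z^3 - 4.75*z^2 + 3.0*z + 1.5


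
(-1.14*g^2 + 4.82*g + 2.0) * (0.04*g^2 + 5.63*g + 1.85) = -0.0456*g^4 - 6.2254*g^3 + 25.1076*g^2 + 20.177*g + 3.7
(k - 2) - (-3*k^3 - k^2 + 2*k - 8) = 3*k^3 + k^2 - k + 6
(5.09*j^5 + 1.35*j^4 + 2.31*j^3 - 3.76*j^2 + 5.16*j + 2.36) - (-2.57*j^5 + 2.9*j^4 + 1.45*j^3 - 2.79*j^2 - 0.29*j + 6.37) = 7.66*j^5 - 1.55*j^4 + 0.86*j^3 - 0.97*j^2 + 5.45*j - 4.01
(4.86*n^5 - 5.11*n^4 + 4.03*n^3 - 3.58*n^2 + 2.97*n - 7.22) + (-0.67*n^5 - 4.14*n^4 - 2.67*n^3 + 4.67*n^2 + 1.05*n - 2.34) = 4.19*n^5 - 9.25*n^4 + 1.36*n^3 + 1.09*n^2 + 4.02*n - 9.56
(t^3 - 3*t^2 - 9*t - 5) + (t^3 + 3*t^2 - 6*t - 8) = 2*t^3 - 15*t - 13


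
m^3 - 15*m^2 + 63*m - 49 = (m - 7)^2*(m - 1)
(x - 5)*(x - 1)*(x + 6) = x^3 - 31*x + 30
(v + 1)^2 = v^2 + 2*v + 1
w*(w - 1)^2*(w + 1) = w^4 - w^3 - w^2 + w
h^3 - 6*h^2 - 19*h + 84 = (h - 7)*(h - 3)*(h + 4)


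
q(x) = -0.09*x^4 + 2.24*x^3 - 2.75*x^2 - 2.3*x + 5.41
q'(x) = -0.36*x^3 + 6.72*x^2 - 5.5*x - 2.3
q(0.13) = 5.07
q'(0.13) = -2.90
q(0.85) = 2.80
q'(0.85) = -2.34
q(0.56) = 3.64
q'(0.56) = -3.34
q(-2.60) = -50.68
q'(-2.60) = 63.75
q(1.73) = 3.99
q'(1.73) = 6.43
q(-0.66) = 5.07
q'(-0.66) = 4.36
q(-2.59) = -50.05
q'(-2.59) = 63.28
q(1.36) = 2.52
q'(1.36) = 1.74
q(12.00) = 1586.29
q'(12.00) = 277.30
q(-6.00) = -680.27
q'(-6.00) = 350.38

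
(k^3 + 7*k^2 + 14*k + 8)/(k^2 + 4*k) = k + 3 + 2/k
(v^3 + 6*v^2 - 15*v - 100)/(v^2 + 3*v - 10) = (v^2 + v - 20)/(v - 2)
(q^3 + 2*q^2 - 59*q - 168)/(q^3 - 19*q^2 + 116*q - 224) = (q^2 + 10*q + 21)/(q^2 - 11*q + 28)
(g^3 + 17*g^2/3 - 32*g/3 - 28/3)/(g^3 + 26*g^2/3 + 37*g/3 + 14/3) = (g - 2)/(g + 1)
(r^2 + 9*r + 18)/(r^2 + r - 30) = (r + 3)/(r - 5)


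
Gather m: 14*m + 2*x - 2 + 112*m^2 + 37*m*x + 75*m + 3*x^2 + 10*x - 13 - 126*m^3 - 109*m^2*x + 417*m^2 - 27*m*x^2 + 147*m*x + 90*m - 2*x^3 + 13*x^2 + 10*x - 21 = -126*m^3 + m^2*(529 - 109*x) + m*(-27*x^2 + 184*x + 179) - 2*x^3 + 16*x^2 + 22*x - 36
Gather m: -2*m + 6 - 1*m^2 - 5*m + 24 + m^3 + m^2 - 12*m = m^3 - 19*m + 30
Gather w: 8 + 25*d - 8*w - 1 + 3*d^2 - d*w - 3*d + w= 3*d^2 + 22*d + w*(-d - 7) + 7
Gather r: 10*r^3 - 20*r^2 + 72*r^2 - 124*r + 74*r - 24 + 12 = 10*r^3 + 52*r^2 - 50*r - 12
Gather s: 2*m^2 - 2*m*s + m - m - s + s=2*m^2 - 2*m*s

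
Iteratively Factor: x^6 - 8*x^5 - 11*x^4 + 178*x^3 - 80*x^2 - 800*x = (x + 2)*(x^5 - 10*x^4 + 9*x^3 + 160*x^2 - 400*x) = (x - 5)*(x + 2)*(x^4 - 5*x^3 - 16*x^2 + 80*x) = (x - 5)*(x + 2)*(x + 4)*(x^3 - 9*x^2 + 20*x) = (x - 5)^2*(x + 2)*(x + 4)*(x^2 - 4*x) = (x - 5)^2*(x - 4)*(x + 2)*(x + 4)*(x)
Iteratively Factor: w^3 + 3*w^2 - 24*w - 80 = (w - 5)*(w^2 + 8*w + 16) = (w - 5)*(w + 4)*(w + 4)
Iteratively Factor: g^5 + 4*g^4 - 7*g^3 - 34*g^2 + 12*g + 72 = (g + 2)*(g^4 + 2*g^3 - 11*g^2 - 12*g + 36) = (g - 2)*(g + 2)*(g^3 + 4*g^2 - 3*g - 18) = (g - 2)*(g + 2)*(g + 3)*(g^2 + g - 6) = (g - 2)^2*(g + 2)*(g + 3)*(g + 3)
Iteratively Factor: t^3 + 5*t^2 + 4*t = (t)*(t^2 + 5*t + 4) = t*(t + 1)*(t + 4)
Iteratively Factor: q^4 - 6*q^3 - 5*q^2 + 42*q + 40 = (q - 5)*(q^3 - q^2 - 10*q - 8) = (q - 5)*(q - 4)*(q^2 + 3*q + 2) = (q - 5)*(q - 4)*(q + 1)*(q + 2)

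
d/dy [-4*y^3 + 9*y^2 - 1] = 6*y*(3 - 2*y)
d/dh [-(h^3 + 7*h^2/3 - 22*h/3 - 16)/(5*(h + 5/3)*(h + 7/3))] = 3*(-27*h^4 - 216*h^3 - 765*h^2 - 1354*h - 958)/(5*(81*h^4 + 648*h^3 + 1926*h^2 + 2520*h + 1225))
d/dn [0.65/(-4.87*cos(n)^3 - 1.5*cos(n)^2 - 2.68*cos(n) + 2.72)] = (9.4965*sin(n)^2 - 1.95*cos(n) - 11.2385)*sin(n)/(4.87*cos(n)^3 + 1.5*cos(n)^2 + 2.68*cos(n) - 2.72)^2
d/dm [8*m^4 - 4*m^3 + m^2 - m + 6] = 32*m^3 - 12*m^2 + 2*m - 1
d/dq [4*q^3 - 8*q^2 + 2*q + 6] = 12*q^2 - 16*q + 2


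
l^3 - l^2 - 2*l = l*(l - 2)*(l + 1)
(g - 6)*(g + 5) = g^2 - g - 30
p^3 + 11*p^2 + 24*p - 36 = (p - 1)*(p + 6)^2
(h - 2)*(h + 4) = h^2 + 2*h - 8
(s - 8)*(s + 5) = s^2 - 3*s - 40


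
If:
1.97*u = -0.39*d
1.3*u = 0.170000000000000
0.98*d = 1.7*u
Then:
No Solution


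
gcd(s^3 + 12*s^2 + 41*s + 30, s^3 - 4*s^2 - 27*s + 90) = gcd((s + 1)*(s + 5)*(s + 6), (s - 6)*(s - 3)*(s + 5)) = s + 5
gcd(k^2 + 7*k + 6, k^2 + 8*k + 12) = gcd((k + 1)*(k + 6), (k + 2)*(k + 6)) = k + 6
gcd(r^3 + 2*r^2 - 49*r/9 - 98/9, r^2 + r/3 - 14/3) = r + 7/3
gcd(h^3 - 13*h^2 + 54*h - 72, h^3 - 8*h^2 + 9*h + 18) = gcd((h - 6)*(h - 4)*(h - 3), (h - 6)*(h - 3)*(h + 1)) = h^2 - 9*h + 18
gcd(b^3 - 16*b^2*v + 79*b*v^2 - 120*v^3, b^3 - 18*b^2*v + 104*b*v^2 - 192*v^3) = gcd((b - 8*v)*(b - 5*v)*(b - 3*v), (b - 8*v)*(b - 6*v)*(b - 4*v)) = -b + 8*v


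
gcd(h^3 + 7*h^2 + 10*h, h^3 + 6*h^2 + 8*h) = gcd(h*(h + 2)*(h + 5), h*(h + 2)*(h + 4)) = h^2 + 2*h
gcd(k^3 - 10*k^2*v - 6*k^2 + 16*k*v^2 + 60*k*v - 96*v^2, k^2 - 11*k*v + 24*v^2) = -k + 8*v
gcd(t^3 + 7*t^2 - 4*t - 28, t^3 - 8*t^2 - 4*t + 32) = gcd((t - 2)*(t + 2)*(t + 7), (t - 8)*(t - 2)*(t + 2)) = t^2 - 4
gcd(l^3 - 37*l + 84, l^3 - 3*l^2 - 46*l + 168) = l^2 + 3*l - 28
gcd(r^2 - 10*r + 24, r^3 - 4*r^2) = r - 4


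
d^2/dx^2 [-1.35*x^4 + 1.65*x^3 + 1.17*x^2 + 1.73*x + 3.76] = -16.2*x^2 + 9.9*x + 2.34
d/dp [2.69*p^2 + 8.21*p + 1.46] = 5.38*p + 8.21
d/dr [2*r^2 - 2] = 4*r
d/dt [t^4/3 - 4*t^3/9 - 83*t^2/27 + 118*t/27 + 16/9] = 4*t^3/3 - 4*t^2/3 - 166*t/27 + 118/27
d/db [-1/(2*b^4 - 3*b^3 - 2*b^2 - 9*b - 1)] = (8*b^3 - 9*b^2 - 4*b - 9)/(-2*b^4 + 3*b^3 + 2*b^2 + 9*b + 1)^2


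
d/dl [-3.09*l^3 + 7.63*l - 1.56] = 7.63 - 9.27*l^2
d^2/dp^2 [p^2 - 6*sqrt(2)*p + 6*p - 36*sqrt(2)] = 2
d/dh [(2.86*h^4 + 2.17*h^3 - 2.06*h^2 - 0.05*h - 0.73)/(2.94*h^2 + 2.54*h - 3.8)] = (16.8168*h^5 + 28.173*h^4 - 32.4484*h^3 - 29.8234*h^2 + 19.9484*h + 2.0442)/(8.6436*h^4 + 14.9352*h^3 - 15.8924*h^2 - 19.304*h + 14.44)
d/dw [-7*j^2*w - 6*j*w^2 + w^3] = -7*j^2 - 12*j*w + 3*w^2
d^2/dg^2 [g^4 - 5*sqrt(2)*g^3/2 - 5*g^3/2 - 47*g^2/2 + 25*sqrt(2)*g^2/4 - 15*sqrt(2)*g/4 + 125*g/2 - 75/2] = 12*g^2 - 15*sqrt(2)*g - 15*g - 47 + 25*sqrt(2)/2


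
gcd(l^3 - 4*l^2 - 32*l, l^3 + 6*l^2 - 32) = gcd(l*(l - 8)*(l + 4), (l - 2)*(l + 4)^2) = l + 4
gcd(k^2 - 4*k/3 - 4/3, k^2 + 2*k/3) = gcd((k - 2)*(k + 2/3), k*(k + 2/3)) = k + 2/3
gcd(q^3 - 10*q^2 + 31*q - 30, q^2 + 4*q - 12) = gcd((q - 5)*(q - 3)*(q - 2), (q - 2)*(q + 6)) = q - 2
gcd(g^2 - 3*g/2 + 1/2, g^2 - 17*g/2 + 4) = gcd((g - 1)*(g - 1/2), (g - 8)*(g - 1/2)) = g - 1/2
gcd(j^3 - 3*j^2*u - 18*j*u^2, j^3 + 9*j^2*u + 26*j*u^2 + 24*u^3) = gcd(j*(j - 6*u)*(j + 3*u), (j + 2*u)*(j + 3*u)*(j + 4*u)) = j + 3*u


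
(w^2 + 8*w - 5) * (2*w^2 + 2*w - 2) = 2*w^4 + 18*w^3 + 4*w^2 - 26*w + 10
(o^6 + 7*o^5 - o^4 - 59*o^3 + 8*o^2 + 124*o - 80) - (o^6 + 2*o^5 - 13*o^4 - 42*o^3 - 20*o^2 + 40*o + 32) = 5*o^5 + 12*o^4 - 17*o^3 + 28*o^2 + 84*o - 112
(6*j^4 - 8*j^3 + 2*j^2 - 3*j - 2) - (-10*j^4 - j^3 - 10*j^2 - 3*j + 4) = 16*j^4 - 7*j^3 + 12*j^2 - 6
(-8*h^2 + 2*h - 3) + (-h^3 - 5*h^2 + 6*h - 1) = -h^3 - 13*h^2 + 8*h - 4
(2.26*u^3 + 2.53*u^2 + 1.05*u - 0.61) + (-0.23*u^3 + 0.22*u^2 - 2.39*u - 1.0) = 2.03*u^3 + 2.75*u^2 - 1.34*u - 1.61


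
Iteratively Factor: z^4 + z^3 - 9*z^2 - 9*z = (z - 3)*(z^3 + 4*z^2 + 3*z) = (z - 3)*(z + 1)*(z^2 + 3*z) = (z - 3)*(z + 1)*(z + 3)*(z)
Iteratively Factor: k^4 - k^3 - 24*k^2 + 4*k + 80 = (k + 4)*(k^3 - 5*k^2 - 4*k + 20) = (k - 2)*(k + 4)*(k^2 - 3*k - 10) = (k - 2)*(k + 2)*(k + 4)*(k - 5)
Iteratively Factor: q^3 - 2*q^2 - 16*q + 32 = (q - 2)*(q^2 - 16) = (q - 2)*(q + 4)*(q - 4)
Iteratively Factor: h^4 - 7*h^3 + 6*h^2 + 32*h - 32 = (h + 2)*(h^3 - 9*h^2 + 24*h - 16) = (h - 4)*(h + 2)*(h^2 - 5*h + 4) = (h - 4)^2*(h + 2)*(h - 1)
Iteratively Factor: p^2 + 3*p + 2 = (p + 2)*(p + 1)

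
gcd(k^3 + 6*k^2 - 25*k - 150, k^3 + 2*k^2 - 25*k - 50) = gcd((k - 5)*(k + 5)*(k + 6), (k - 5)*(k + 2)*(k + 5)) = k^2 - 25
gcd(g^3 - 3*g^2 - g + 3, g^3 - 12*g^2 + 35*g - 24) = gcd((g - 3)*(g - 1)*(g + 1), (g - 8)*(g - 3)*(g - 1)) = g^2 - 4*g + 3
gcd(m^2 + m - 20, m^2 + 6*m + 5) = m + 5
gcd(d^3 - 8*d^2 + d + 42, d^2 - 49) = d - 7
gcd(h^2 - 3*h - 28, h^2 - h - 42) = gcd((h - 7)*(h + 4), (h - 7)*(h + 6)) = h - 7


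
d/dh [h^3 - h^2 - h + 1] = 3*h^2 - 2*h - 1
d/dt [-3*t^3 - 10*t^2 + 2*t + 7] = -9*t^2 - 20*t + 2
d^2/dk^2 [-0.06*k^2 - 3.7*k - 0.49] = -0.120000000000000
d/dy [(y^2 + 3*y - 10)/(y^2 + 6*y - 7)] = 3*(y^2 + 2*y + 13)/(y^4 + 12*y^3 + 22*y^2 - 84*y + 49)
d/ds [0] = 0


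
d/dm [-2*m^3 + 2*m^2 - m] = -6*m^2 + 4*m - 1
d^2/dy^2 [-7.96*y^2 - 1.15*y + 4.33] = -15.9200000000000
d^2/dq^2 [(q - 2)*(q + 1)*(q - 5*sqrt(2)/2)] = 6*q - 5*sqrt(2) - 2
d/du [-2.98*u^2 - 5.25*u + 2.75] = -5.96*u - 5.25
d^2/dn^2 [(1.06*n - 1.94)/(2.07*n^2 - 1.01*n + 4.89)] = ((10.1728 - 13.1652*n)*(2.07*n^2 - 1.01*n + 4.89) + (1.06*n - 1.94)*(4.14*n - 1.01)*(8.28*n - 2.02))/(2.07*n^2 - 1.01*n + 4.89)^3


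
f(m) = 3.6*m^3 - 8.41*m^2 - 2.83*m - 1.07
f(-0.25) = -0.94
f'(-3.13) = 155.62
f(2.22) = -9.41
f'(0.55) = -8.81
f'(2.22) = 13.06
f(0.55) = -4.57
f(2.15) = -10.25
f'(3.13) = 50.33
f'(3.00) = 43.91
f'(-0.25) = 2.05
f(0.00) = -1.07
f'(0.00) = -2.83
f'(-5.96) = 481.05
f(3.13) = 18.07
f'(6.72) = 371.85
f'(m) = 10.8*m^2 - 16.82*m - 2.83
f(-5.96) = -1045.09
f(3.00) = 11.95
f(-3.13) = -185.00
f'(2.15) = 10.93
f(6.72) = 692.60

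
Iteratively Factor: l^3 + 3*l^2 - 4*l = (l - 1)*(l^2 + 4*l) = (l - 1)*(l + 4)*(l)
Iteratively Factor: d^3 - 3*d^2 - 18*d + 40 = (d - 2)*(d^2 - d - 20) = (d - 5)*(d - 2)*(d + 4)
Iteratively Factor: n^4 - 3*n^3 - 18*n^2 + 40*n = (n)*(n^3 - 3*n^2 - 18*n + 40) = n*(n + 4)*(n^2 - 7*n + 10) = n*(n - 2)*(n + 4)*(n - 5)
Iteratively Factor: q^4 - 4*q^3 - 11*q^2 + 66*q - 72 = (q + 4)*(q^3 - 8*q^2 + 21*q - 18) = (q - 3)*(q + 4)*(q^2 - 5*q + 6) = (q - 3)^2*(q + 4)*(q - 2)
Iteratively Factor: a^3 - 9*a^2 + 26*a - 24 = (a - 2)*(a^2 - 7*a + 12) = (a - 3)*(a - 2)*(a - 4)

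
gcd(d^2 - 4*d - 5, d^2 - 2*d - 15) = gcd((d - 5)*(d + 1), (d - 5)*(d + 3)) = d - 5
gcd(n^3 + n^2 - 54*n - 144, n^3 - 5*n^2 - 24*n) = n^2 - 5*n - 24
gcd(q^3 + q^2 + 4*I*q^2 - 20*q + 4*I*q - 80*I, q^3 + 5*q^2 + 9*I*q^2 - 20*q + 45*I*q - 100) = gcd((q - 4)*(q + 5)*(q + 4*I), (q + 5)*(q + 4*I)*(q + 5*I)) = q^2 + q*(5 + 4*I) + 20*I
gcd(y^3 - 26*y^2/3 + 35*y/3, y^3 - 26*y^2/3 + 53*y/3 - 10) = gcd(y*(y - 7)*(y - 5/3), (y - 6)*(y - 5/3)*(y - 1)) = y - 5/3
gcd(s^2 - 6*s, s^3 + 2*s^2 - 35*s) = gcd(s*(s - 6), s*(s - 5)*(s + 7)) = s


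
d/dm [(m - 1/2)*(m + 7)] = 2*m + 13/2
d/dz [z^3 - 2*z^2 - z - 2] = 3*z^2 - 4*z - 1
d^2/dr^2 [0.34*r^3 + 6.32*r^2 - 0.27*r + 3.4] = 2.04*r + 12.64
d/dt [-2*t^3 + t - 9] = 1 - 6*t^2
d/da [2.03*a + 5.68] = 2.03000000000000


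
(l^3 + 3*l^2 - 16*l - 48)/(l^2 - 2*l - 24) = (l^2 - l - 12)/(l - 6)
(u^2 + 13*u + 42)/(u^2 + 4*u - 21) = (u + 6)/(u - 3)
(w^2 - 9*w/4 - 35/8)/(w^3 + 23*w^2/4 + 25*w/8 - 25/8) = (2*w - 7)/(2*w^2 + 9*w - 5)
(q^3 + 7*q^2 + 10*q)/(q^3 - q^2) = (q^2 + 7*q + 10)/(q*(q - 1))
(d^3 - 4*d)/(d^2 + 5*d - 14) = d*(d + 2)/(d + 7)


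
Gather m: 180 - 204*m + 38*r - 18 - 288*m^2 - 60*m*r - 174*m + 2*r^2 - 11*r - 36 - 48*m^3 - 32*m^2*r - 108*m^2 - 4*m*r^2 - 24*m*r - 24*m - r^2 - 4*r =-48*m^3 + m^2*(-32*r - 396) + m*(-4*r^2 - 84*r - 402) + r^2 + 23*r + 126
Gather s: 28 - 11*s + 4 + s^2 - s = s^2 - 12*s + 32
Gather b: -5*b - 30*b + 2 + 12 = 14 - 35*b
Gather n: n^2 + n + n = n^2 + 2*n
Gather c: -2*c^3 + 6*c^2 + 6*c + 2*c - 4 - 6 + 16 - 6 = -2*c^3 + 6*c^2 + 8*c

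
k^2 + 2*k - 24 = (k - 4)*(k + 6)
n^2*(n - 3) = n^3 - 3*n^2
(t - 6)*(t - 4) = t^2 - 10*t + 24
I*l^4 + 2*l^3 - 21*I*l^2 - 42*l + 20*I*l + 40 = (l - 4)*(l + 5)*(l - 2*I)*(I*l - I)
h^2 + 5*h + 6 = (h + 2)*(h + 3)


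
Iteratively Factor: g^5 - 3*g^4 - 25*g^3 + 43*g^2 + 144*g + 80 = (g + 4)*(g^4 - 7*g^3 + 3*g^2 + 31*g + 20) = (g + 1)*(g + 4)*(g^3 - 8*g^2 + 11*g + 20) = (g - 4)*(g + 1)*(g + 4)*(g^2 - 4*g - 5) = (g - 4)*(g + 1)^2*(g + 4)*(g - 5)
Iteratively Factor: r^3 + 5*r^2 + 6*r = (r)*(r^2 + 5*r + 6) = r*(r + 3)*(r + 2)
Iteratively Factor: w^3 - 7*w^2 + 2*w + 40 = (w - 5)*(w^2 - 2*w - 8) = (w - 5)*(w - 4)*(w + 2)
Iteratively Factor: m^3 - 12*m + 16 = (m - 2)*(m^2 + 2*m - 8) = (m - 2)*(m + 4)*(m - 2)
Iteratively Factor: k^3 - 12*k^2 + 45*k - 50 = (k - 2)*(k^2 - 10*k + 25) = (k - 5)*(k - 2)*(k - 5)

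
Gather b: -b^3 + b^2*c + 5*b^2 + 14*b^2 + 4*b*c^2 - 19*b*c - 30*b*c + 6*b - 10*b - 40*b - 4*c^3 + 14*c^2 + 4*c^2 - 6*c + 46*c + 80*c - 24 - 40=-b^3 + b^2*(c + 19) + b*(4*c^2 - 49*c - 44) - 4*c^3 + 18*c^2 + 120*c - 64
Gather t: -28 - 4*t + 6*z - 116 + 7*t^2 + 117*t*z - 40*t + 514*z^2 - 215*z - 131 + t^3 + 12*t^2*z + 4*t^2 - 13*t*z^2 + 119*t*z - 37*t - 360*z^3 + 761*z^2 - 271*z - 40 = t^3 + t^2*(12*z + 11) + t*(-13*z^2 + 236*z - 81) - 360*z^3 + 1275*z^2 - 480*z - 315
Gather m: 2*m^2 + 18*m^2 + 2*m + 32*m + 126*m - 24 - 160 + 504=20*m^2 + 160*m + 320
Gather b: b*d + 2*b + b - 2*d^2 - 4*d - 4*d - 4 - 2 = b*(d + 3) - 2*d^2 - 8*d - 6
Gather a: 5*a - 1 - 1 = 5*a - 2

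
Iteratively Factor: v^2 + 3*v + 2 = (v + 2)*(v + 1)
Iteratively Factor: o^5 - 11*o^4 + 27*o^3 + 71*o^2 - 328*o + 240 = (o - 1)*(o^4 - 10*o^3 + 17*o^2 + 88*o - 240) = (o - 4)*(o - 1)*(o^3 - 6*o^2 - 7*o + 60) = (o - 5)*(o - 4)*(o - 1)*(o^2 - o - 12) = (o - 5)*(o - 4)*(o - 1)*(o + 3)*(o - 4)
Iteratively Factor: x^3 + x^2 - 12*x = (x + 4)*(x^2 - 3*x) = x*(x + 4)*(x - 3)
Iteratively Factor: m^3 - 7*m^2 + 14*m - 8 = (m - 1)*(m^2 - 6*m + 8) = (m - 2)*(m - 1)*(m - 4)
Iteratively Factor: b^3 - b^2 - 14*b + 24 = (b - 2)*(b^2 + b - 12) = (b - 2)*(b + 4)*(b - 3)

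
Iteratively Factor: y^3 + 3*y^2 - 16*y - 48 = (y - 4)*(y^2 + 7*y + 12) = (y - 4)*(y + 4)*(y + 3)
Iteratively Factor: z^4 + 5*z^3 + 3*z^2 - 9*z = (z - 1)*(z^3 + 6*z^2 + 9*z) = z*(z - 1)*(z^2 + 6*z + 9) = z*(z - 1)*(z + 3)*(z + 3)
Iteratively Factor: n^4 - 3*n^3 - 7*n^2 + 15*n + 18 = (n - 3)*(n^3 - 7*n - 6) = (n - 3)*(n + 1)*(n^2 - n - 6) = (n - 3)^2*(n + 1)*(n + 2)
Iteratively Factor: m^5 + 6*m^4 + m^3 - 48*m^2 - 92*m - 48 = (m + 2)*(m^4 + 4*m^3 - 7*m^2 - 34*m - 24) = (m + 1)*(m + 2)*(m^3 + 3*m^2 - 10*m - 24) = (m + 1)*(m + 2)^2*(m^2 + m - 12) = (m - 3)*(m + 1)*(m + 2)^2*(m + 4)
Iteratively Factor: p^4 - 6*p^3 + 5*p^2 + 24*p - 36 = (p - 3)*(p^3 - 3*p^2 - 4*p + 12) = (p - 3)*(p - 2)*(p^2 - p - 6) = (p - 3)^2*(p - 2)*(p + 2)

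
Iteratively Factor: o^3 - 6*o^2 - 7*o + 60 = (o - 4)*(o^2 - 2*o - 15) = (o - 5)*(o - 4)*(o + 3)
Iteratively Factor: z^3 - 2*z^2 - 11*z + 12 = (z - 1)*(z^2 - z - 12) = (z - 1)*(z + 3)*(z - 4)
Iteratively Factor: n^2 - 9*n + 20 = (n - 4)*(n - 5)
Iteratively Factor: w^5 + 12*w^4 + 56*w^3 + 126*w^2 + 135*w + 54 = (w + 2)*(w^4 + 10*w^3 + 36*w^2 + 54*w + 27) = (w + 2)*(w + 3)*(w^3 + 7*w^2 + 15*w + 9) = (w + 1)*(w + 2)*(w + 3)*(w^2 + 6*w + 9) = (w + 1)*(w + 2)*(w + 3)^2*(w + 3)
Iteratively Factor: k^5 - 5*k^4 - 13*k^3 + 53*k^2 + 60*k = (k)*(k^4 - 5*k^3 - 13*k^2 + 53*k + 60) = k*(k + 3)*(k^3 - 8*k^2 + 11*k + 20) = k*(k - 5)*(k + 3)*(k^2 - 3*k - 4) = k*(k - 5)*(k - 4)*(k + 3)*(k + 1)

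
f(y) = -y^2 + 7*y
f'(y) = 7 - 2*y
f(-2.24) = -20.70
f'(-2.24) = 11.48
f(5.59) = 7.88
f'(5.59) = -4.18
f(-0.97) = -7.73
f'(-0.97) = 8.94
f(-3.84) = -41.63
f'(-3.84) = 14.68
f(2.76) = 11.70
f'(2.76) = 1.48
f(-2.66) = -25.70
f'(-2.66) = 12.32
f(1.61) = 8.68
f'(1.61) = 3.78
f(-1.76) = -15.42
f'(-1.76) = 10.52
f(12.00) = -60.00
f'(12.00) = -17.00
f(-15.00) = -330.00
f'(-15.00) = 37.00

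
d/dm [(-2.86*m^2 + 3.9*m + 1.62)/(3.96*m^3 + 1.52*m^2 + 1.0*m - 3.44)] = (11.3256*m^4 - 30.888*m^3 - 28.0336*m^2 + 14.752*m - 15.036)/(15.6816*m^6 + 12.0384*m^5 + 10.2304*m^4 - 24.2048*m^3 - 9.4576*m^2 - 6.88*m + 11.8336)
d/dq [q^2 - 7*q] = 2*q - 7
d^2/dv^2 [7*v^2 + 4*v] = 14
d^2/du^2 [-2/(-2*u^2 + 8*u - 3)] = 8*(-2*u^2 + 8*u + 8*(u - 2)^2 - 3)/(2*u^2 - 8*u + 3)^3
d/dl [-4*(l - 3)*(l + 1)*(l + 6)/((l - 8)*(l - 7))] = 4*(-l^4 + 30*l^3 - 123*l^2 - 484*l + 1110)/(l^4 - 30*l^3 + 337*l^2 - 1680*l + 3136)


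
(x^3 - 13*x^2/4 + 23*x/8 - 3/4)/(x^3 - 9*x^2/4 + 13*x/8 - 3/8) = (x - 2)/(x - 1)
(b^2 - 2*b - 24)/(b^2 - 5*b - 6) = (b + 4)/(b + 1)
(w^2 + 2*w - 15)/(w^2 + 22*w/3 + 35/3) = 3*(w - 3)/(3*w + 7)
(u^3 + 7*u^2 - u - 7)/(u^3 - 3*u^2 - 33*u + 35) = (u^2 + 8*u + 7)/(u^2 - 2*u - 35)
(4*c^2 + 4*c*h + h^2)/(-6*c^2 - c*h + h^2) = (-2*c - h)/(3*c - h)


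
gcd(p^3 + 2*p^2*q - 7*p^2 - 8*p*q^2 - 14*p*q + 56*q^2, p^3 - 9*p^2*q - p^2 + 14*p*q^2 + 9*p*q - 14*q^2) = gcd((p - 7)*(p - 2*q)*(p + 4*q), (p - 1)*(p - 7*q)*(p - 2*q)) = p - 2*q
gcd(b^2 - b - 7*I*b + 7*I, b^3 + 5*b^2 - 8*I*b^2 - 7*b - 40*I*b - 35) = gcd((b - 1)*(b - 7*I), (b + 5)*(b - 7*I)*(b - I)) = b - 7*I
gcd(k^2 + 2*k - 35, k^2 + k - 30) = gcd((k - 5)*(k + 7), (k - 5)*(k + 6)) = k - 5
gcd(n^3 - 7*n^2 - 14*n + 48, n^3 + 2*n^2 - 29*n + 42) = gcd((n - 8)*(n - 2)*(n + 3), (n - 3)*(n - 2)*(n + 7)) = n - 2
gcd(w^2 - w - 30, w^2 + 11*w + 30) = w + 5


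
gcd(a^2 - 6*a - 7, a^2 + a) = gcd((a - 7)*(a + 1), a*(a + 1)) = a + 1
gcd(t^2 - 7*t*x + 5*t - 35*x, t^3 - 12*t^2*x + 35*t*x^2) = -t + 7*x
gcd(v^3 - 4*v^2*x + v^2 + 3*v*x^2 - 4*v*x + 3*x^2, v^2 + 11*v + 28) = 1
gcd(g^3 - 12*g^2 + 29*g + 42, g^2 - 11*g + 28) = g - 7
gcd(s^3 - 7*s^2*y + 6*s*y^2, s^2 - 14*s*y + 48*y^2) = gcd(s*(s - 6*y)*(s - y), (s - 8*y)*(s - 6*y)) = -s + 6*y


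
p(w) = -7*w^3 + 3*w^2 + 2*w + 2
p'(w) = -21*w^2 + 6*w + 2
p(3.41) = -233.86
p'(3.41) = -221.73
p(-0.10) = 1.84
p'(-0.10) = 1.19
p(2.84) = -128.47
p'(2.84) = -150.34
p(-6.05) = 1649.82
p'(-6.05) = -802.95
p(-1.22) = 16.74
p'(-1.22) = -36.58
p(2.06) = -42.34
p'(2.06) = -74.76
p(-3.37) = 297.24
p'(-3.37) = -256.71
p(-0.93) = 8.37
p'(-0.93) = -21.74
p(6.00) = -1390.00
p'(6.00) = -718.00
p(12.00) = -11638.00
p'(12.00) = -2950.00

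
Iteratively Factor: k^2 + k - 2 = (k + 2)*(k - 1)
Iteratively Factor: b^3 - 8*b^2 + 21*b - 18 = (b - 3)*(b^2 - 5*b + 6) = (b - 3)*(b - 2)*(b - 3)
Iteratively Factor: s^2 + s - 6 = (s + 3)*(s - 2)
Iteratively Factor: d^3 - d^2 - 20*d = (d)*(d^2 - d - 20) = d*(d + 4)*(d - 5)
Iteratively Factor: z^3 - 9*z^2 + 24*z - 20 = (z - 2)*(z^2 - 7*z + 10) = (z - 5)*(z - 2)*(z - 2)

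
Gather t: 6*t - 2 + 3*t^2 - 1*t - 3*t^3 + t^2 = -3*t^3 + 4*t^2 + 5*t - 2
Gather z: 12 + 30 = 42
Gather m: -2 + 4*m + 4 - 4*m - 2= 0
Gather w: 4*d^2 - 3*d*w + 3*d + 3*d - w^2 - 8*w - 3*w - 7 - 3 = 4*d^2 + 6*d - w^2 + w*(-3*d - 11) - 10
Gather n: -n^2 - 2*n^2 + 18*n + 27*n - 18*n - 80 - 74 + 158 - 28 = -3*n^2 + 27*n - 24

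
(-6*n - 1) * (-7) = 42*n + 7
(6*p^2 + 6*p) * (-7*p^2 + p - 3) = -42*p^4 - 36*p^3 - 12*p^2 - 18*p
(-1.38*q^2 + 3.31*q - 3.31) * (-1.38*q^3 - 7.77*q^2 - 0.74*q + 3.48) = 1.9044*q^5 + 6.1548*q^4 - 20.1297*q^3 + 18.4669*q^2 + 13.9682*q - 11.5188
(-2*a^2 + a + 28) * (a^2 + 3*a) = -2*a^4 - 5*a^3 + 31*a^2 + 84*a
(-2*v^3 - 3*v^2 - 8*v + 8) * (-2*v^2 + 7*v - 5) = 4*v^5 - 8*v^4 + 5*v^3 - 57*v^2 + 96*v - 40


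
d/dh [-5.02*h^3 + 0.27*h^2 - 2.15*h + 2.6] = -15.06*h^2 + 0.54*h - 2.15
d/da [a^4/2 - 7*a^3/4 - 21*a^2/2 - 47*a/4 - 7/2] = 2*a^3 - 21*a^2/4 - 21*a - 47/4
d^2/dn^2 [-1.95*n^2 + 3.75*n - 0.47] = -3.90000000000000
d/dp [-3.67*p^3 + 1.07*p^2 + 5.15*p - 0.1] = -11.01*p^2 + 2.14*p + 5.15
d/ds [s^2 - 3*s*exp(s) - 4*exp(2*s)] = -3*s*exp(s) + 2*s - 8*exp(2*s) - 3*exp(s)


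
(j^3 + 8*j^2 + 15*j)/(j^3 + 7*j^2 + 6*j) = (j^2 + 8*j + 15)/(j^2 + 7*j + 6)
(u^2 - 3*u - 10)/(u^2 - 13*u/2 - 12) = 2*(-u^2 + 3*u + 10)/(-2*u^2 + 13*u + 24)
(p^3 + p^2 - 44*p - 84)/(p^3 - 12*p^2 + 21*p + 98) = (p + 6)/(p - 7)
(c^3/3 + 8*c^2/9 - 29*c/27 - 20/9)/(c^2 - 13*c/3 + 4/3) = (9*c^3 + 24*c^2 - 29*c - 60)/(9*(3*c^2 - 13*c + 4))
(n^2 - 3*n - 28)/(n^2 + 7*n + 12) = (n - 7)/(n + 3)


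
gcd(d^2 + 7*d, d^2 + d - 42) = d + 7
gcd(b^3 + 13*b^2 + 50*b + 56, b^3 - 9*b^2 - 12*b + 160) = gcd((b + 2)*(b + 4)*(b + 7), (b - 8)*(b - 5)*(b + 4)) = b + 4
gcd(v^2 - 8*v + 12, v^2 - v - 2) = v - 2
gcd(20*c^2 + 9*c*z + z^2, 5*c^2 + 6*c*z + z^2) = 5*c + z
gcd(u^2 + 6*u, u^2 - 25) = 1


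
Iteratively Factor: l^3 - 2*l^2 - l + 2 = (l + 1)*(l^2 - 3*l + 2) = (l - 1)*(l + 1)*(l - 2)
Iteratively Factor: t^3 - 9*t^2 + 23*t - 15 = (t - 5)*(t^2 - 4*t + 3) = (t - 5)*(t - 1)*(t - 3)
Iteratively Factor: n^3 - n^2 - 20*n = (n)*(n^2 - n - 20) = n*(n + 4)*(n - 5)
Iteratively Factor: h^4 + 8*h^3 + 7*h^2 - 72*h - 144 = (h + 4)*(h^3 + 4*h^2 - 9*h - 36) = (h + 4)^2*(h^2 - 9) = (h + 3)*(h + 4)^2*(h - 3)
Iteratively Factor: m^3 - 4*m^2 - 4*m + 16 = (m + 2)*(m^2 - 6*m + 8) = (m - 2)*(m + 2)*(m - 4)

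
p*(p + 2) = p^2 + 2*p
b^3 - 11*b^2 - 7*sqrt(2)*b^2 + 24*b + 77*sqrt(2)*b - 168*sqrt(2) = (b - 8)*(b - 3)*(b - 7*sqrt(2))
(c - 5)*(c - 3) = c^2 - 8*c + 15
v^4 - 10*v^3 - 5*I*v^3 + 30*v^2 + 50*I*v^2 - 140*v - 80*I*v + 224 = (v - 8)*(v - 2)*(v - 7*I)*(v + 2*I)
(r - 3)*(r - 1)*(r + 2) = r^3 - 2*r^2 - 5*r + 6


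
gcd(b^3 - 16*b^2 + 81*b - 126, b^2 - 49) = b - 7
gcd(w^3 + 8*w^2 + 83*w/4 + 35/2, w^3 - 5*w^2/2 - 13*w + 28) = w + 7/2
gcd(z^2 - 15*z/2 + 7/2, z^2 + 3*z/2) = 1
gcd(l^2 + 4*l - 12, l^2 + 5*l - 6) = l + 6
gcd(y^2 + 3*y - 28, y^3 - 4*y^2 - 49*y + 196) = y^2 + 3*y - 28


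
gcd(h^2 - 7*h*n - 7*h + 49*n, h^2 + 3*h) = 1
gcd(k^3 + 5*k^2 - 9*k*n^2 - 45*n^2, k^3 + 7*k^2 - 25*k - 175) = k + 5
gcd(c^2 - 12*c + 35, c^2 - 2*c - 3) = 1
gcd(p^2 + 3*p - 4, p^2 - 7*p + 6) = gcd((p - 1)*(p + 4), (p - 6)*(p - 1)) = p - 1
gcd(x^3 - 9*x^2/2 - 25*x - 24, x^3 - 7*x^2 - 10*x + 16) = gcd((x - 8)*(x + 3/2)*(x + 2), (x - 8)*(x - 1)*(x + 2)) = x^2 - 6*x - 16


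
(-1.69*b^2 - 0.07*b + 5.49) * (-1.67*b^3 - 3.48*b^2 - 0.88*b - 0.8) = 2.8223*b^5 + 5.9981*b^4 - 7.4375*b^3 - 17.6916*b^2 - 4.7752*b - 4.392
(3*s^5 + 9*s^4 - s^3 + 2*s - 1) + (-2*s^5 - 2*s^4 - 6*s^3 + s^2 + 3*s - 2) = s^5 + 7*s^4 - 7*s^3 + s^2 + 5*s - 3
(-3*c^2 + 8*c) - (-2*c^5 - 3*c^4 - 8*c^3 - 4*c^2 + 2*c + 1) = 2*c^5 + 3*c^4 + 8*c^3 + c^2 + 6*c - 1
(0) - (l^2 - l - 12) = -l^2 + l + 12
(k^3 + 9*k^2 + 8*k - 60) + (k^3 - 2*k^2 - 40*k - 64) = 2*k^3 + 7*k^2 - 32*k - 124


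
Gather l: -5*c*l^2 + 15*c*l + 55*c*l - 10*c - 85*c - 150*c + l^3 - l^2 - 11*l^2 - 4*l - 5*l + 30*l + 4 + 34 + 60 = -245*c + l^3 + l^2*(-5*c - 12) + l*(70*c + 21) + 98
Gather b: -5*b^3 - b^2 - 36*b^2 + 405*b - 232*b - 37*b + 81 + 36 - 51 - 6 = -5*b^3 - 37*b^2 + 136*b + 60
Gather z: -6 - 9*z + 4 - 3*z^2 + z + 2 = -3*z^2 - 8*z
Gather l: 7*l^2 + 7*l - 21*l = 7*l^2 - 14*l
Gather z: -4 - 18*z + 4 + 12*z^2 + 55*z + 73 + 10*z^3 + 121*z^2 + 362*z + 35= 10*z^3 + 133*z^2 + 399*z + 108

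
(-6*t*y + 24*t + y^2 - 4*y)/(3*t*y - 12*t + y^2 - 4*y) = (-6*t + y)/(3*t + y)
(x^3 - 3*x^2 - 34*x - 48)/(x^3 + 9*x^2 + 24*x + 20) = (x^2 - 5*x - 24)/(x^2 + 7*x + 10)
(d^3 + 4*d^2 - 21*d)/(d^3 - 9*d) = (d + 7)/(d + 3)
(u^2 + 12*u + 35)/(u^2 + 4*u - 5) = (u + 7)/(u - 1)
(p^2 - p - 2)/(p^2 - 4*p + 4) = (p + 1)/(p - 2)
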